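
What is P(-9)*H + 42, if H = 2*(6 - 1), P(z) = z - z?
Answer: 42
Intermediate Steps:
P(z) = 0
H = 10 (H = 2*5 = 10)
P(-9)*H + 42 = 0*10 + 42 = 0 + 42 = 42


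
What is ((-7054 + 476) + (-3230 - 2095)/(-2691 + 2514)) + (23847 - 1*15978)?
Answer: 77944/59 ≈ 1321.1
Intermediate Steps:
((-7054 + 476) + (-3230 - 2095)/(-2691 + 2514)) + (23847 - 1*15978) = (-6578 - 5325/(-177)) + (23847 - 15978) = (-6578 - 5325*(-1/177)) + 7869 = (-6578 + 1775/59) + 7869 = -386327/59 + 7869 = 77944/59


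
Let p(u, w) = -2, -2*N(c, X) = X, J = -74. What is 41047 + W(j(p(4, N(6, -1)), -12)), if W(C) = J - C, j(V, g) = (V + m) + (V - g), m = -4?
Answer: 40969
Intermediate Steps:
N(c, X) = -X/2
j(V, g) = -4 - g + 2*V (j(V, g) = (V - 4) + (V - g) = (-4 + V) + (V - g) = -4 - g + 2*V)
W(C) = -74 - C
41047 + W(j(p(4, N(6, -1)), -12)) = 41047 + (-74 - (-4 - 1*(-12) + 2*(-2))) = 41047 + (-74 - (-4 + 12 - 4)) = 41047 + (-74 - 1*4) = 41047 + (-74 - 4) = 41047 - 78 = 40969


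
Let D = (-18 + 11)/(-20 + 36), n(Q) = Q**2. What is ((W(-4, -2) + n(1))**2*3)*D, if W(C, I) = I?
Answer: -21/16 ≈ -1.3125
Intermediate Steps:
D = -7/16 ≈ -0.43750
((W(-4, -2) + n(1))**2*3)*D = ((-2 + 1**2)**2*3)*(-7/16) = ((-2 + 1)**2*3)*(-7/16) = ((-1)**2*3)*(-7/16) = (1*3)*(-7/16) = 3*(-7/16) = -21/16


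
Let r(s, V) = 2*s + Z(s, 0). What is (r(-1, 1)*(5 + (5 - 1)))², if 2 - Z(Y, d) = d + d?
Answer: 0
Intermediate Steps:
Z(Y, d) = 2 - 2*d (Z(Y, d) = 2 - (d + d) = 2 - 2*d)
r(s, V) = 2 + 2*s (r(s, V) = 2*s + (2 - 2*0) = 2*s + (2 + 0) = 2*s + 2 = 2 + 2*s)
(r(-1, 1)*(5 + (5 - 1)))² = ((2 + 2*(-1))*(5 + (5 - 1)))² = ((2 - 2)*(5 + 4))² = (0*9)² = 0² = 0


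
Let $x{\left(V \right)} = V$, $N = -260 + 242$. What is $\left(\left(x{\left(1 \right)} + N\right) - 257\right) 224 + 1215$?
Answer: $-60161$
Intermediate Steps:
$N = -18$
$\left(\left(x{\left(1 \right)} + N\right) - 257\right) 224 + 1215 = \left(\left(1 - 18\right) - 257\right) 224 + 1215 = \left(-17 - 257\right) 224 + 1215 = \left(-274\right) 224 + 1215 = -61376 + 1215 = -60161$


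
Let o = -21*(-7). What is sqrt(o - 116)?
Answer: sqrt(31) ≈ 5.5678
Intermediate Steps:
o = 147
sqrt(o - 116) = sqrt(147 - 116) = sqrt(31)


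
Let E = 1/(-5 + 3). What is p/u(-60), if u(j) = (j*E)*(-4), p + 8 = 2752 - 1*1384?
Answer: -34/3 ≈ -11.333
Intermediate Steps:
E = -½ (E = 1/(-2) = -½ ≈ -0.50000)
p = 1360 (p = -8 + (2752 - 1*1384) = -8 + (2752 - 1384) = -8 + 1368 = 1360)
u(j) = 2*j (u(j) = (j*(-½))*(-4) = -j/2*(-4) = 2*j)
p/u(-60) = 1360/((2*(-60))) = 1360/(-120) = 1360*(-1/120) = -34/3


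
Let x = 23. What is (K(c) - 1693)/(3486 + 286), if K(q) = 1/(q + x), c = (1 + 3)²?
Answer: -33013/73554 ≈ -0.44883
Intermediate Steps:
c = 16 (c = 4² = 16)
K(q) = 1/(23 + q) (K(q) = 1/(q + 23) = 1/(23 + q))
(K(c) - 1693)/(3486 + 286) = (1/(23 + 16) - 1693)/(3486 + 286) = (1/39 - 1693)/3772 = (1/39 - 1693)*(1/3772) = -66026/39*1/3772 = -33013/73554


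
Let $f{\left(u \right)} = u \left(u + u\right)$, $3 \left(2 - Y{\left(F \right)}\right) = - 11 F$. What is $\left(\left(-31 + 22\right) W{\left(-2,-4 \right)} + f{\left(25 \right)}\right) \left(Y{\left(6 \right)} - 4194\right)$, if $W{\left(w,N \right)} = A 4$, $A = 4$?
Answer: $-4612020$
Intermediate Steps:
$Y{\left(F \right)} = 2 + \frac{11 F}{3}$ ($Y{\left(F \right)} = 2 - \frac{\left(-11\right) F}{3} = 2 + \frac{11 F}{3}$)
$W{\left(w,N \right)} = 16$ ($W{\left(w,N \right)} = 4 \cdot 4 = 16$)
$f{\left(u \right)} = 2 u^{2}$ ($f{\left(u \right)} = u 2 u = 2 u^{2}$)
$\left(\left(-31 + 22\right) W{\left(-2,-4 \right)} + f{\left(25 \right)}\right) \left(Y{\left(6 \right)} - 4194\right) = \left(\left(-31 + 22\right) 16 + 2 \cdot 25^{2}\right) \left(\left(2 + \frac{11}{3} \cdot 6\right) - 4194\right) = \left(\left(-9\right) 16 + 2 \cdot 625\right) \left(\left(2 + 22\right) - 4194\right) = \left(-144 + 1250\right) \left(24 - 4194\right) = 1106 \left(-4170\right) = -4612020$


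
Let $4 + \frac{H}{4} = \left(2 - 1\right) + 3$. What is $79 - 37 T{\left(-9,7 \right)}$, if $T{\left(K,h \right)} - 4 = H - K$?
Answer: $-402$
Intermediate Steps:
$H = 0$ ($H = -16 + 4 \left(\left(2 - 1\right) + 3\right) = -16 + 4 \left(1 + 3\right) = -16 + 4 \cdot 4 = -16 + 16 = 0$)
$T{\left(K,h \right)} = 4 - K$ ($T{\left(K,h \right)} = 4 + \left(0 - K\right) = 4 - K$)
$79 - 37 T{\left(-9,7 \right)} = 79 - 37 \left(4 - -9\right) = 79 - 37 \left(4 + 9\right) = 79 - 481 = -402$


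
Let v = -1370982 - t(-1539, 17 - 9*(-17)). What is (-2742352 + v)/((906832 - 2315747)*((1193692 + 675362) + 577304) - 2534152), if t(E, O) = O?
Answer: 228528/191484056429 ≈ 1.1935e-6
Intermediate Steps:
v = -1371152 (v = -1370982 - (17 - 9*(-17)) = -1370982 - (17 + 153) = -1370982 - 1*170 = -1370982 - 170 = -1371152)
(-2742352 + v)/((906832 - 2315747)*((1193692 + 675362) + 577304) - 2534152) = (-2742352 - 1371152)/((906832 - 2315747)*((1193692 + 675362) + 577304) - 2534152) = -4113504/(-1408915*(1869054 + 577304) - 2534152) = -4113504/(-1408915*2446358 - 2534152) = -4113504/(-3446710481570 - 2534152) = -4113504/(-3446713015722) = -4113504*(-1/3446713015722) = 228528/191484056429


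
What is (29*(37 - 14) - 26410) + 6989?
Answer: -18754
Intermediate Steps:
(29*(37 - 14) - 26410) + 6989 = (29*23 - 26410) + 6989 = (667 - 26410) + 6989 = -25743 + 6989 = -18754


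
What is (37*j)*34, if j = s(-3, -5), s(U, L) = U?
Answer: -3774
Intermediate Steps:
j = -3
(37*j)*34 = (37*(-3))*34 = -111*34 = -3774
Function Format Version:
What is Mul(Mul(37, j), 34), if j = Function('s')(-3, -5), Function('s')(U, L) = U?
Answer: -3774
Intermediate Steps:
j = -3
Mul(Mul(37, j), 34) = Mul(Mul(37, -3), 34) = Mul(-111, 34) = -3774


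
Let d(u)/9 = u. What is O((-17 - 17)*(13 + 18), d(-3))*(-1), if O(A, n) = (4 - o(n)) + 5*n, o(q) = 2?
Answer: 133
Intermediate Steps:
d(u) = 9*u
O(A, n) = 2 + 5*n (O(A, n) = (4 - 1*2) + 5*n = (4 - 2) + 5*n = 2 + 5*n)
O((-17 - 17)*(13 + 18), d(-3))*(-1) = (2 + 5*(9*(-3)))*(-1) = (2 + 5*(-27))*(-1) = (2 - 135)*(-1) = -133*(-1) = 133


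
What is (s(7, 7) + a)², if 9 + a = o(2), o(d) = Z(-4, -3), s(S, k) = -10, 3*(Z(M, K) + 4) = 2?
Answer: 4489/9 ≈ 498.78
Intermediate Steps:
Z(M, K) = -10/3 (Z(M, K) = -4 + (⅓)*2 = -4 + ⅔ = -10/3)
o(d) = -10/3
a = -37/3 (a = -9 - 10/3 = -37/3 ≈ -12.333)
(s(7, 7) + a)² = (-10 - 37/3)² = (-67/3)² = 4489/9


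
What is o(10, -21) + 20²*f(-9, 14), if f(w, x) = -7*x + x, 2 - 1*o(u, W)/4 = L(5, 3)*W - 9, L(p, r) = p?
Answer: -33136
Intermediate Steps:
o(u, W) = 44 - 20*W (o(u, W) = 8 - 4*(5*W - 9) = 8 - 4*(-9 + 5*W) = 8 + (36 - 20*W) = 44 - 20*W)
f(w, x) = -6*x
o(10, -21) + 20²*f(-9, 14) = (44 - 20*(-21)) + 20²*(-6*14) = (44 + 420) + 400*(-84) = 464 - 33600 = -33136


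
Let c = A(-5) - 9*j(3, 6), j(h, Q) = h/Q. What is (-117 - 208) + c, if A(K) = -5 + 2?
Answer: -665/2 ≈ -332.50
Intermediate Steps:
A(K) = -3
c = -15/2 (c = -3 - 27/6 = -3 - 9*½ = -3 - 9/2 = -15/2 ≈ -7.5000)
(-117 - 208) + c = (-117 - 208) - 15/2 = -325 - 15/2 = -665/2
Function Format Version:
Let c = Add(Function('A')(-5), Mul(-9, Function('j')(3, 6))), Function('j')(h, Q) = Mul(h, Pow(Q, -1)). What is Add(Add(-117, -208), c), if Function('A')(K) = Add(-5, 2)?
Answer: Rational(-665, 2) ≈ -332.50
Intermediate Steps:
Function('A')(K) = -3
c = Rational(-15, 2) (c = Add(-3, Mul(-9, Mul(3, Pow(6, -1)))) = Add(-3, Mul(-9, Mul(3, Rational(1, 6)))) = Add(-3, Mul(-9, Rational(1, 2))) = Add(-3, Rational(-9, 2)) = Rational(-15, 2) ≈ -7.5000)
Add(Add(-117, -208), c) = Add(Add(-117, -208), Rational(-15, 2)) = Add(-325, Rational(-15, 2)) = Rational(-665, 2)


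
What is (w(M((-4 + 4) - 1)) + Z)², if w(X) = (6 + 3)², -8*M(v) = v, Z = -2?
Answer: 6241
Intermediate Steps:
M(v) = -v/8
w(X) = 81 (w(X) = 9² = 81)
(w(M((-4 + 4) - 1)) + Z)² = (81 - 2)² = 79² = 6241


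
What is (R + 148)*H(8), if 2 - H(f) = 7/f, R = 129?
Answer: 2493/8 ≈ 311.63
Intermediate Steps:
H(f) = 2 - 7/f
(R + 148)*H(8) = (129 + 148)*(2 - 7/8) = 277*(2 - 7*1/8) = 277*(2 - 7/8) = 277*(9/8) = 2493/8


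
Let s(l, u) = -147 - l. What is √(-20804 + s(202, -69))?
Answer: I*√21153 ≈ 145.44*I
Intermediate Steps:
√(-20804 + s(202, -69)) = √(-20804 + (-147 - 1*202)) = √(-20804 + (-147 - 202)) = √(-20804 - 349) = √(-21153) = I*√21153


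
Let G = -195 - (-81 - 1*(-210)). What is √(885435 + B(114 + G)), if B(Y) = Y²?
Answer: √929535 ≈ 964.12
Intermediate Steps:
G = -324 (G = -195 - (-81 + 210) = -195 - 1*129 = -195 - 129 = -324)
√(885435 + B(114 + G)) = √(885435 + (114 - 324)²) = √(885435 + (-210)²) = √(885435 + 44100) = √929535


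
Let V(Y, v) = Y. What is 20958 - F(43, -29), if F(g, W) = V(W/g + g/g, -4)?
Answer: 901180/43 ≈ 20958.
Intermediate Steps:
F(g, W) = 1 + W/g (F(g, W) = W/g + g/g = W/g + 1 = 1 + W/g)
20958 - F(43, -29) = 20958 - (-29 + 43)/43 = 20958 - 14/43 = 901180/43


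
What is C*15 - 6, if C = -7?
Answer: -111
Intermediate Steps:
C*15 - 6 = -7*15 - 6 = -105 - 6 = -111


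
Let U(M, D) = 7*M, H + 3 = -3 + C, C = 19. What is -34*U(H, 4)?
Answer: -3094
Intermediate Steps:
H = 13 (H = -3 + (-3 + 19) = -3 + 16 = 13)
-34*U(H, 4) = -238*13 = -34*91 = -3094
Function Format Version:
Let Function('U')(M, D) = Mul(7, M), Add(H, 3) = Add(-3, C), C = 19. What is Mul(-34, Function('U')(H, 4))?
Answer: -3094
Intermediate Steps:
H = 13 (H = Add(-3, Add(-3, 19)) = Add(-3, 16) = 13)
Mul(-34, Function('U')(H, 4)) = Mul(-34, Mul(7, 13)) = Mul(-34, 91) = -3094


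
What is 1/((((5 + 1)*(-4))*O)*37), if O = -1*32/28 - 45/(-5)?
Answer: -7/48840 ≈ -0.00014333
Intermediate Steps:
O = 55/7 (O = -32*1/28 - 45*(-1/5) = -8/7 + 9 = 55/7 ≈ 7.8571)
1/((((5 + 1)*(-4))*O)*37) = 1/((((5 + 1)*(-4))*(55/7))*37) = 1/(((6*(-4))*(55/7))*37) = 1/(-24*55/7*37) = 1/(-1320/7*37) = 1/(-48840/7) = -7/48840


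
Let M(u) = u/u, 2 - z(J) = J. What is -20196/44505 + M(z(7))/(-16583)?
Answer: -1618139/3565345 ≈ -0.45385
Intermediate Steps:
z(J) = 2 - J
M(u) = 1
-20196/44505 + M(z(7))/(-16583) = -20196/44505 + 1/(-16583) = -20196*1/44505 + 1*(-1/16583) = -2244/4945 - 1/16583 = -1618139/3565345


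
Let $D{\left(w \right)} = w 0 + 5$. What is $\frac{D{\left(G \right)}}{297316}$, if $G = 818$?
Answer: $\frac{5}{297316} \approx 1.6817 \cdot 10^{-5}$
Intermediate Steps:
$D{\left(w \right)} = 5$ ($D{\left(w \right)} = 0 + 5 = 5$)
$\frac{D{\left(G \right)}}{297316} = \frac{5}{297316}$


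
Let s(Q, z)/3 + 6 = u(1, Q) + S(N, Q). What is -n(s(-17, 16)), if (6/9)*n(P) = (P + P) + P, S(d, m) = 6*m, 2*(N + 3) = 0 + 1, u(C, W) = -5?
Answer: 3051/2 ≈ 1525.5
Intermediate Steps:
N = -5/2 (N = -3 + (0 + 1)/2 = -3 + (½)*1 = -3 + ½ = -5/2 ≈ -2.5000)
s(Q, z) = -33 + 18*Q (s(Q, z) = -18 + 3*(-5 + 6*Q) = -18 + (-15 + 18*Q) = -33 + 18*Q)
n(P) = 9*P/2 (n(P) = 3*((P + P) + P)/2 = 3*(2*P + P)/2 = 3*(3*P)/2 = 9*P/2)
-n(s(-17, 16)) = -9*(-33 + 18*(-17))/2 = -9*(-33 - 306)/2 = -9*(-339)/2 = -1*(-3051/2) = 3051/2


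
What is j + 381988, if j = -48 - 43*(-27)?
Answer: 383101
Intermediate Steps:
j = 1113 (j = -48 + 1161 = 1113)
j + 381988 = 1113 + 381988 = 383101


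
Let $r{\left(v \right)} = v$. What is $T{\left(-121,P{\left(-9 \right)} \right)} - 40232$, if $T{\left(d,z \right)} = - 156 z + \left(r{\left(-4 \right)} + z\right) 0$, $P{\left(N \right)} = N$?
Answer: $-38828$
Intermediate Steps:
$T{\left(d,z \right)} = - 156 z$ ($T{\left(d,z \right)} = - 156 z + \left(-4 + z\right) 0 = - 156 z + 0 = - 156 z$)
$T{\left(-121,P{\left(-9 \right)} \right)} - 40232 = \left(-156\right) \left(-9\right) - 40232 = 1404 - 40232 = -38828$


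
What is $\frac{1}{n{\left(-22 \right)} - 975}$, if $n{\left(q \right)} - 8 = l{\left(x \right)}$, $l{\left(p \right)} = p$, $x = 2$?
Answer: $- \frac{1}{965} \approx -0.0010363$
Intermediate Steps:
$n{\left(q \right)} = 10$ ($n{\left(q \right)} = 8 + 2 = 10$)
$\frac{1}{n{\left(-22 \right)} - 975} = \frac{1}{10 - 975} = \frac{1}{-965} = - \frac{1}{965}$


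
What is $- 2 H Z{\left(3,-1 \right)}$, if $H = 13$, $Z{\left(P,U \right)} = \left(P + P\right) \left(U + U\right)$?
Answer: $312$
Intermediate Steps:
$Z{\left(P,U \right)} = 4 P U$ ($Z{\left(P,U \right)} = 2 P 2 U = 4 P U$)
$- 2 H Z{\left(3,-1 \right)} = \left(-2\right) 13 \cdot 4 \cdot 3 \left(-1\right) = \left(-26\right) \left(-12\right) = 312$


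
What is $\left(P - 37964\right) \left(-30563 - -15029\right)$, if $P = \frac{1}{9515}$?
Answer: $\frac{5611307348106}{9515} \approx 5.8973 \cdot 10^{8}$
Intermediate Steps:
$P = \frac{1}{9515} \approx 0.0001051$
$\left(P - 37964\right) \left(-30563 - -15029\right) = \left(\frac{1}{9515} - 37964\right) \left(-30563 - -15029\right) = - \frac{361227459 \left(-30563 + 15029\right)}{9515} = \left(- \frac{361227459}{9515}\right) \left(-15534\right) = \frac{5611307348106}{9515}$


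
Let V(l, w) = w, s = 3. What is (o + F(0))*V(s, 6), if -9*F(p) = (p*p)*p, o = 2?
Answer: 12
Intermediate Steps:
F(p) = -p³/9 (F(p) = -p*p*p/9 = -p²*p/9 = -p³/9)
(o + F(0))*V(s, 6) = (2 - ⅑*0³)*6 = (2 - ⅑*0)*6 = (2 + 0)*6 = 2*6 = 12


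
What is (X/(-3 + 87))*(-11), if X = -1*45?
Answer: 165/28 ≈ 5.8929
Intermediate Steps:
X = -45
(X/(-3 + 87))*(-11) = -45/(-3 + 87)*(-11) = -45/84*(-11) = -45*1/84*(-11) = -15/28*(-11) = 165/28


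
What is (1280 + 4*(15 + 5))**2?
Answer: 1849600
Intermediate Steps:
(1280 + 4*(15 + 5))**2 = (1280 + 4*20)**2 = (1280 + 80)**2 = 1360**2 = 1849600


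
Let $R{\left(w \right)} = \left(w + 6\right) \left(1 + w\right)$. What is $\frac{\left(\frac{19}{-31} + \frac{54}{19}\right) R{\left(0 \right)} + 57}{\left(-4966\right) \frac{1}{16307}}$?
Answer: $- \frac{675941457}{2924974} \approx -231.09$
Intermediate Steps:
$R{\left(w \right)} = \left(1 + w\right) \left(6 + w\right)$ ($R{\left(w \right)} = \left(6 + w\right) \left(1 + w\right) = \left(1 + w\right) \left(6 + w\right)$)
$\frac{\left(\frac{19}{-31} + \frac{54}{19}\right) R{\left(0 \right)} + 57}{\left(-4966\right) \frac{1}{16307}} = \frac{\left(\frac{19}{-31} + \frac{54}{19}\right) \left(6 + 0^{2} + 7 \cdot 0\right) + 57}{\left(-4966\right) \frac{1}{16307}} = \frac{\left(19 \left(- \frac{1}{31}\right) + 54 \cdot \frac{1}{19}\right) \left(6 + 0 + 0\right) + 57}{\left(-4966\right) \frac{1}{16307}} = \frac{\left(- \frac{19}{31} + \frac{54}{19}\right) 6 + 57}{- \frac{4966}{16307}} = \left(\frac{1313}{589} \cdot 6 + 57\right) \left(- \frac{16307}{4966}\right) = \left(\frac{7878}{589} + 57\right) \left(- \frac{16307}{4966}\right) = \frac{41451}{589} \left(- \frac{16307}{4966}\right) = - \frac{675941457}{2924974}$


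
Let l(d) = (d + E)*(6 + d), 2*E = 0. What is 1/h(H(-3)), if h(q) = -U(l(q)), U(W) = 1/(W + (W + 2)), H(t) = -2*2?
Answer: 14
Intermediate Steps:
E = 0 (E = (½)*0 = 0)
H(t) = -4
l(d) = d*(6 + d) (l(d) = (d + 0)*(6 + d) = d*(6 + d))
U(W) = 1/(2 + 2*W) (U(W) = 1/(W + (2 + W)) = 1/(2 + 2*W))
h(q) = -1/(2*(1 + q*(6 + q)))
1/h(H(-3)) = 1/(-1/(2 + 2*(-4)² + 12*(-4))) = 1/(-1/(2 + 2*16 - 48)) = 1/(-1/(2 + 32 - 48)) = 1/(-1/(-14)) = 1/(-1*(-1/14)) = 1/(1/14) = 14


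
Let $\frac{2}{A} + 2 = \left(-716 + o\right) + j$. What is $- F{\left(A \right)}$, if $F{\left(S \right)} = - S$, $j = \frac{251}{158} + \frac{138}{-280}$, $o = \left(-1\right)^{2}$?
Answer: $- \frac{22120}{7917901} \approx -0.0027937$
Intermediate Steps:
$o = 1$
$j = \frac{12119}{11060}$ ($j = 251 \cdot \frac{1}{158} + 138 \left(- \frac{1}{280}\right) = \frac{251}{158} - \frac{69}{140} = \frac{12119}{11060} \approx 1.0958$)
$A = - \frac{22120}{7917901}$ ($A = \frac{2}{-2 + \left(\left(-716 + 1\right) + \frac{12119}{11060}\right)} = \frac{2}{-2 + \left(-715 + \frac{12119}{11060}\right)} = \frac{2}{-2 - \frac{7895781}{11060}} = \frac{2}{- \frac{7917901}{11060}} = 2 \left(- \frac{11060}{7917901}\right) = - \frac{22120}{7917901} \approx -0.0027937$)
$- F{\left(A \right)} = - \frac{\left(-1\right) \left(-22120\right)}{7917901} = \left(-1\right) \frac{22120}{7917901} = - \frac{22120}{7917901}$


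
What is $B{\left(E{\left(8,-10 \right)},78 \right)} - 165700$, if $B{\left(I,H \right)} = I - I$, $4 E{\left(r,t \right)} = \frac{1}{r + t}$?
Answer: $-165700$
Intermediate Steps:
$E{\left(r,t \right)} = \frac{1}{4 \left(r + t\right)}$
$B{\left(I,H \right)} = 0$
$B{\left(E{\left(8,-10 \right)},78 \right)} - 165700 = 0 - 165700 = -165700$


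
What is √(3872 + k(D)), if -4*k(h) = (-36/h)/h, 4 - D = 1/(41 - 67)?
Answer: 2*√1185969/35 ≈ 62.230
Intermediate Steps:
D = 105/26 (D = 4 - 1/(41 - 67) = 4 - 1/(-26) = 4 - 1*(-1/26) = 4 + 1/26 = 105/26 ≈ 4.0385)
k(h) = 9/h² (k(h) = -(-36/h)/(4*h) = -(-9)/h² = 9/h²)
√(3872 + k(D)) = √(3872 + 9/(105/26)²) = √(3872 + 9*(676/11025)) = √(3872 + 676/1225) = √(4743876/1225) = 2*√1185969/35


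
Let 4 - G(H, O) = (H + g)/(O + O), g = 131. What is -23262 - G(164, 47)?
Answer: -2186709/94 ≈ -23263.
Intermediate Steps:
G(H, O) = 4 - (131 + H)/(2*O) (G(H, O) = 4 - (H + 131)/(O + O) = 4 - (131 + H)/(2*O))
-23262 - G(164, 47) = -23262 - (-131 - 1*164 + 8*47)/(2*47) = -23262 - (-131 - 164 + 376)/(2*47) = -23262 - 81/(2*47) = -23262 - 1*81/94 = -23262 - 81/94 = -2186709/94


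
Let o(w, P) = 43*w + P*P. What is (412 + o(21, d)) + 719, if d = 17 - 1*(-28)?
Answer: 4059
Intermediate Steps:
d = 45 (d = 17 + 28 = 45)
o(w, P) = P**2 + 43*w (o(w, P) = 43*w + P**2 = P**2 + 43*w)
(412 + o(21, d)) + 719 = (412 + (45**2 + 43*21)) + 719 = (412 + (2025 + 903)) + 719 = (412 + 2928) + 719 = 3340 + 719 = 4059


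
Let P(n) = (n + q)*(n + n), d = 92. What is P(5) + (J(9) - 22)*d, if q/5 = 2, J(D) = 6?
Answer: -1322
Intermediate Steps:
q = 10 (q = 5*2 = 10)
P(n) = 2*n*(10 + n) (P(n) = (n + 10)*(n + n) = (10 + n)*(2*n) = 2*n*(10 + n))
P(5) + (J(9) - 22)*d = 2*5*(10 + 5) + (6 - 22)*92 = 2*5*15 - 16*92 = 150 - 1472 = -1322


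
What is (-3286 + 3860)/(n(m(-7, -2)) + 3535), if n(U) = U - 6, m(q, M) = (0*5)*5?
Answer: 574/3529 ≈ 0.16265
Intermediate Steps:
m(q, M) = 0 (m(q, M) = 0*5 = 0)
n(U) = -6 + U
(-3286 + 3860)/(n(m(-7, -2)) + 3535) = (-3286 + 3860)/((-6 + 0) + 3535) = 574/(-6 + 3535) = 574/3529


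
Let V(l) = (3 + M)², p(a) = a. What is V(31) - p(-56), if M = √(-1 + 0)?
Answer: 64 + 6*I ≈ 64.0 + 6.0*I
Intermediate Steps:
M = I (M = √(-1) = I ≈ 1.0*I)
V(l) = (3 + I)²
V(31) - p(-56) = (3 + I)² - 1*(-56) = (3 + I)² + 56 = 56 + (3 + I)²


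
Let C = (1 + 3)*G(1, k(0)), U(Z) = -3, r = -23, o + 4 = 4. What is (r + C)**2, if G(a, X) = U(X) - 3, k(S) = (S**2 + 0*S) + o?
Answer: 2209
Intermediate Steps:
o = 0 (o = -4 + 4 = 0)
k(S) = S**2 (k(S) = (S**2 + 0*S) + 0 = (S**2 + 0) + 0 = S**2 + 0 = S**2)
G(a, X) = -6 (G(a, X) = -3 - 3 = -6)
C = -24 (C = (1 + 3)*(-6) = 4*(-6) = -24)
(r + C)**2 = (-23 - 24)**2 = (-47)**2 = 2209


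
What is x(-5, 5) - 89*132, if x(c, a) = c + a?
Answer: -11748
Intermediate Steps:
x(c, a) = a + c
x(-5, 5) - 89*132 = (5 - 5) - 89*132 = 0 - 11748 = -11748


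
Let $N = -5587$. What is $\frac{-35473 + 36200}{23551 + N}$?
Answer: $\frac{727}{17964} \approx 0.04047$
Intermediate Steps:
$\frac{-35473 + 36200}{23551 + N} = \frac{-35473 + 36200}{23551 - 5587} = \frac{727}{17964}$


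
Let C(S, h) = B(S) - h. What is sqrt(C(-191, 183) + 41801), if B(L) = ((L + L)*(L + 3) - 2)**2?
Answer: sqrt(5157292214) ≈ 71814.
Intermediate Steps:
B(L) = (-2 + 2*L*(3 + L))**2 (B(L) = ((2*L)*(3 + L) - 2)**2 = (2*L*(3 + L) - 2)**2 = (-2 + 2*L*(3 + L))**2)
C(S, h) = -h + 4*(-1 + S**2 + 3*S)**2 (C(S, h) = 4*(-1 + S**2 + 3*S)**2 - h = -h + 4*(-1 + S**2 + 3*S)**2)
sqrt(C(-191, 183) + 41801) = sqrt((-1*183 + 4*(-1 + (-191)**2 + 3*(-191))**2) + 41801) = sqrt((-183 + 4*(-1 + 36481 - 573)**2) + 41801) = sqrt((-183 + 4*35907**2) + 41801) = sqrt((-183 + 4*1289312649) + 41801) = sqrt((-183 + 5157250596) + 41801) = sqrt(5157250413 + 41801) = sqrt(5157292214)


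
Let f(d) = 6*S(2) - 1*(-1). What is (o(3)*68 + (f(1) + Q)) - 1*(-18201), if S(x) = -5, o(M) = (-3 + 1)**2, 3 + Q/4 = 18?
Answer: 18504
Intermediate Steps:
Q = 60 (Q = -12 + 4*18 = -12 + 72 = 60)
o(M) = 4 (o(M) = (-2)**2 = 4)
f(d) = -29 (f(d) = 6*(-5) - 1*(-1) = -30 + 1 = -29)
(o(3)*68 + (f(1) + Q)) - 1*(-18201) = (4*68 + (-29 + 60)) - 1*(-18201) = (272 + 31) + 18201 = 303 + 18201 = 18504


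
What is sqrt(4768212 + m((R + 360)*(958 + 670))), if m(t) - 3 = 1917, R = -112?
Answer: 2*sqrt(1192533) ≈ 2184.1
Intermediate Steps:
m(t) = 1920 (m(t) = 3 + 1917 = 1920)
sqrt(4768212 + m((R + 360)*(958 + 670))) = sqrt(4768212 + 1920) = sqrt(4770132) = 2*sqrt(1192533)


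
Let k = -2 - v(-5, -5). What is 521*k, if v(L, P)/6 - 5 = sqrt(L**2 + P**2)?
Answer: -16672 - 15630*sqrt(2) ≈ -38776.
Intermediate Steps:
v(L, P) = 30 + 6*sqrt(L**2 + P**2)
k = -32 - 30*sqrt(2) (k = -2 - (30 + 6*sqrt((-5)**2 + (-5)**2)) = -2 - (30 + 6*sqrt(25 + 25)) = -2 - (30 + 6*sqrt(50)) = -2 - (30 + 6*(5*sqrt(2))) = -2 - (30 + 30*sqrt(2)) = -2 + (-30 - 30*sqrt(2)) = -32 - 30*sqrt(2) ≈ -74.426)
521*k = 521*(-32 - 30*sqrt(2)) = -16672 - 15630*sqrt(2)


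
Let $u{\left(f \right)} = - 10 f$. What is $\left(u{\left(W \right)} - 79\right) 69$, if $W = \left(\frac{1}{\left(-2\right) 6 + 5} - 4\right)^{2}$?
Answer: $- \frac{847389}{49} \approx -17294.0$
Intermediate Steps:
$W = \frac{841}{49}$ ($W = \left(\frac{1}{-12 + 5} - 4\right)^{2} = \left(\frac{1}{-7} - 4\right)^{2} = \left(- \frac{1}{7} - 4\right)^{2} = \left(- \frac{29}{7}\right)^{2} = \frac{841}{49} \approx 17.163$)
$\left(u{\left(W \right)} - 79\right) 69 = \left(\left(-10\right) \frac{841}{49} - 79\right) 69 = \left(- \frac{8410}{49} - 79\right) 69 = \left(- \frac{12281}{49}\right) 69 = - \frac{847389}{49}$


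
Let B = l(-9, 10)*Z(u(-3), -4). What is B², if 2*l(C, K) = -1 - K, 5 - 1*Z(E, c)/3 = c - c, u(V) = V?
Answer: 27225/4 ≈ 6806.3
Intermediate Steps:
Z(E, c) = 15 (Z(E, c) = 15 - 3*(c - c) = 15 - 3*0 = 15 + 0 = 15)
l(C, K) = -½ - K/2 (l(C, K) = (-1 - K)/2 = -½ - K/2)
B = -165/2 (B = (-½ - ½*10)*15 = (-½ - 5)*15 = -11/2*15 = -165/2 ≈ -82.500)
B² = (-165/2)² = 27225/4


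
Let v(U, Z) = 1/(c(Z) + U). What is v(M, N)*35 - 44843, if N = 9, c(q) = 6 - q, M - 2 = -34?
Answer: -44844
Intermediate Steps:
M = -32 (M = 2 - 34 = -32)
v(U, Z) = 1/(6 + U - Z) (v(U, Z) = 1/((6 - Z) + U) = 1/(6 + U - Z))
v(M, N)*35 - 44843 = 35/(6 - 32 - 1*9) - 44843 = 35/(6 - 32 - 9) - 44843 = 35/(-35) - 44843 = -1/35*35 - 44843 = -1 - 44843 = -44844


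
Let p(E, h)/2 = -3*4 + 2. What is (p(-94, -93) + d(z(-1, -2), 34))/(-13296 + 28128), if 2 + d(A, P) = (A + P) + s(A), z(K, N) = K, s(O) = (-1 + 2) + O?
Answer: 11/14832 ≈ 0.00074164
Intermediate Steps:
s(O) = 1 + O
p(E, h) = -20 (p(E, h) = 2*(-3*4 + 2) = 2*(-12 + 2) = 2*(-10) = -20)
d(A, P) = -1 + P + 2*A (d(A, P) = -2 + ((A + P) + (1 + A)) = -2 + (1 + P + 2*A) = -1 + P + 2*A)
(p(-94, -93) + d(z(-1, -2), 34))/(-13296 + 28128) = (-20 + (-1 + 34 + 2*(-1)))/(-13296 + 28128) = (-20 + (-1 + 34 - 2))/14832 = (-20 + 31)*(1/14832) = 11*(1/14832) = 11/14832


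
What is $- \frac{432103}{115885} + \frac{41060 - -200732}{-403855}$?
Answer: $- \frac{5786486371}{1337163905} \approx -4.3274$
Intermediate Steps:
$- \frac{432103}{115885} + \frac{41060 - -200732}{-403855} = \left(-432103\right) \frac{1}{115885} + \left(41060 + 200732\right) \left(- \frac{1}{403855}\right) = - \frac{61729}{16555} + 241792 \left(- \frac{1}{403855}\right) = - \frac{61729}{16555} - \frac{241792}{403855} = - \frac{5786486371}{1337163905}$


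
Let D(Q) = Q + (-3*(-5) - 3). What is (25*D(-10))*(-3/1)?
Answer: -150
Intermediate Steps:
D(Q) = 12 + Q (D(Q) = Q + (15 - 3) = Q + 12 = 12 + Q)
(25*D(-10))*(-3/1) = (25*(12 - 10))*(-3/1) = (25*2)*(-3*1) = 50*(-3) = -150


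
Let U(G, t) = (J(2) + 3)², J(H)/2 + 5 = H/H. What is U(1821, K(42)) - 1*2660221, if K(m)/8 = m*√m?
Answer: -2660196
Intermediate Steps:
J(H) = -8 (J(H) = -10 + 2*(H/H) = -10 + 2*1 = -10 + 2 = -8)
K(m) = 8*m^(3/2) (K(m) = 8*(m*√m) = 8*m^(3/2))
U(G, t) = 25 (U(G, t) = (-8 + 3)² = (-5)² = 25)
U(1821, K(42)) - 1*2660221 = 25 - 1*2660221 = 25 - 2660221 = -2660196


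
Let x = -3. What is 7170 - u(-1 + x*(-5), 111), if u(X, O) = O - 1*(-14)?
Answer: 7045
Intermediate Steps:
u(X, O) = 14 + O (u(X, O) = O + 14 = 14 + O)
7170 - u(-1 + x*(-5), 111) = 7170 - (14 + 111) = 7170 - 1*125 = 7170 - 125 = 7045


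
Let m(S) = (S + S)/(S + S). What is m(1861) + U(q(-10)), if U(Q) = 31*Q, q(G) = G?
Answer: -309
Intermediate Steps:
m(S) = 1 (m(S) = (2*S)/((2*S)) = (2*S)*(1/(2*S)) = 1)
m(1861) + U(q(-10)) = 1 + 31*(-10) = 1 - 310 = -309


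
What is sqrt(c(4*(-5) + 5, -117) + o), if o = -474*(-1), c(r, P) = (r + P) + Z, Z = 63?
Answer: 9*sqrt(5) ≈ 20.125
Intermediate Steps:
c(r, P) = 63 + P + r (c(r, P) = (r + P) + 63 = (P + r) + 63 = 63 + P + r)
o = 474 (o = -1*(-474) = 474)
sqrt(c(4*(-5) + 5, -117) + o) = sqrt((63 - 117 + (4*(-5) + 5)) + 474) = sqrt((63 - 117 + (-20 + 5)) + 474) = sqrt((63 - 117 - 15) + 474) = sqrt(-69 + 474) = sqrt(405) = 9*sqrt(5)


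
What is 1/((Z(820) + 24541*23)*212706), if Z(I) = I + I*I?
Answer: 1/263258346078 ≈ 3.7986e-12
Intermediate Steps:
Z(I) = I + I²
1/((Z(820) + 24541*23)*212706) = 1/((820*(1 + 820) + 24541*23)*212706) = (1/212706)/(820*821 + 564443) = (1/212706)/(673220 + 564443) = (1/212706)/1237663 = (1/1237663)*(1/212706) = 1/263258346078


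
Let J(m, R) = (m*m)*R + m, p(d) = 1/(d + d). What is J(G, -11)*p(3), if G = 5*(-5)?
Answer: -1150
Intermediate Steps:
G = -25
p(d) = 1/(2*d)
J(m, R) = m + R*m² (J(m, R) = m²*R + m = R*m² + m = m + R*m²)
J(G, -11)*p(3) = (-25*(1 - 11*(-25)))*((½)/3) = (-25*(1 + 275))*((½)*(⅓)) = -25*276*(⅙) = -6900*⅙ = -1150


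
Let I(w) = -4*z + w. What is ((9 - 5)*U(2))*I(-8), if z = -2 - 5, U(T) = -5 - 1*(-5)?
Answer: 0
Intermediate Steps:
U(T) = 0 (U(T) = -5 + 5 = 0)
z = -7
I(w) = 28 + w (I(w) = -4*(-7) + w = 28 + w)
((9 - 5)*U(2))*I(-8) = ((9 - 5)*0)*(28 - 8) = (4*0)*20 = 0*20 = 0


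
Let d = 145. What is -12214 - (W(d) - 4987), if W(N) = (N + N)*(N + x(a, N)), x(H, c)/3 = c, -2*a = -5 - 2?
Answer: -175427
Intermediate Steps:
a = 7/2 (a = -(-5 - 2)/2 = -1/2*(-7) = 7/2 ≈ 3.5000)
x(H, c) = 3*c
W(N) = 8*N**2 (W(N) = (N + N)*(N + 3*N) = (2*N)*(4*N) = 8*N**2)
-12214 - (W(d) - 4987) = -12214 - (8*145**2 - 4987) = -12214 - (8*21025 - 4987) = -12214 - (168200 - 4987) = -12214 - 1*163213 = -12214 - 163213 = -175427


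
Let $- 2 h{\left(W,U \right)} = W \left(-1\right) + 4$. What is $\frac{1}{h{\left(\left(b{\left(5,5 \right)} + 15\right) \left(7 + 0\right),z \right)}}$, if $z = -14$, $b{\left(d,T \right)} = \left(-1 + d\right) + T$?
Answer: $\frac{1}{82} \approx 0.012195$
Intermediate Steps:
$b{\left(d,T \right)} = -1 + T + d$
$h{\left(W,U \right)} = -2 + \frac{W}{2}$ ($h{\left(W,U \right)} = - \frac{W \left(-1\right) + 4}{2} = - \frac{- W + 4}{2} = - \frac{4 - W}{2} = -2 + \frac{W}{2}$)
$\frac{1}{h{\left(\left(b{\left(5,5 \right)} + 15\right) \left(7 + 0\right),z \right)}} = \frac{1}{-2 + \frac{\left(\left(-1 + 5 + 5\right) + 15\right) \left(7 + 0\right)}{2}} = \frac{1}{-2 + \frac{\left(9 + 15\right) 7}{2}} = \frac{1}{-2 + \frac{24 \cdot 7}{2}} = \frac{1}{-2 + \frac{1}{2} \cdot 168} = \frac{1}{-2 + 84} = \frac{1}{82}$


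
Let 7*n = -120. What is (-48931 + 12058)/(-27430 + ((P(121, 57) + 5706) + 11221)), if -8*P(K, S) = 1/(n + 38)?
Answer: 43067664/12267511 ≈ 3.5107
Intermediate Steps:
n = -120/7 (n = (⅐)*(-120) = -120/7 ≈ -17.143)
P(K, S) = -7/1168 (P(K, S) = -1/(8*(-120/7 + 38)) = -1/(8*146/7) = -⅛*7/146 = -7/1168)
(-48931 + 12058)/(-27430 + ((P(121, 57) + 5706) + 11221)) = (-48931 + 12058)/(-27430 + ((-7/1168 + 5706) + 11221)) = -36873/(-27430 + (6664601/1168 + 11221)) = -36873/(-27430 + 19770729/1168) = -36873/(-12267511/1168) = -36873*(-1168/12267511) = 43067664/12267511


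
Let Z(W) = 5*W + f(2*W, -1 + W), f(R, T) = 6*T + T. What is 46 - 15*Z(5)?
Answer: -749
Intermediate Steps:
f(R, T) = 7*T
Z(W) = -7 + 12*W (Z(W) = 5*W + 7*(-1 + W) = 5*W + (-7 + 7*W) = -7 + 12*W)
46 - 15*Z(5) = 46 - 15*(-7 + 12*5) = 46 - 15*(-7 + 60) = 46 - 15*53 = 46 - 795 = -749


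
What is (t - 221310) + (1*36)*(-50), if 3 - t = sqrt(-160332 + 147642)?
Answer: -223107 - 3*I*sqrt(1410) ≈ -2.2311e+5 - 112.65*I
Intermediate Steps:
t = 3 - 3*I*sqrt(1410) (t = 3 - sqrt(-160332 + 147642) = 3 - sqrt(-12690) = 3 - 3*I*sqrt(1410) ≈ 3.0 - 112.65*I)
(t - 221310) + (1*36)*(-50) = ((3 - 3*I*sqrt(1410)) - 221310) + (1*36)*(-50) = (-221307 - 3*I*sqrt(1410)) + 36*(-50) = (-221307 - 3*I*sqrt(1410)) - 1800 = -223107 - 3*I*sqrt(1410)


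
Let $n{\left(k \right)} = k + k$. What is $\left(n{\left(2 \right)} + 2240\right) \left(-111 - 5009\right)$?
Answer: $-11489280$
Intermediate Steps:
$n{\left(k \right)} = 2 k$
$\left(n{\left(2 \right)} + 2240\right) \left(-111 - 5009\right) = \left(2 \cdot 2 + 2240\right) \left(-111 - 5009\right) = \left(4 + 2240\right) \left(-5120\right) = 2244 \left(-5120\right) = -11489280$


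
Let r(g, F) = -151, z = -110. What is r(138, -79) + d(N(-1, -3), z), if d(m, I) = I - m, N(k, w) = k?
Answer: -260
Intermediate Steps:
r(138, -79) + d(N(-1, -3), z) = -151 + (-110 - 1*(-1)) = -151 + (-110 + 1) = -151 - 109 = -260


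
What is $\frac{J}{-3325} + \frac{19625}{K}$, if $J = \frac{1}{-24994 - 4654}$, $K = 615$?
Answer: $\frac{386924930123}{12125290800} \approx 31.911$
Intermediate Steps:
$J = - \frac{1}{29648}$ ($J = \frac{1}{-29648} = - \frac{1}{29648} \approx -3.3729 \cdot 10^{-5}$)
$\frac{J}{-3325} + \frac{19625}{K} = - \frac{1}{29648 \left(-3325\right)} + \frac{19625}{615} = \left(- \frac{1}{29648}\right) \left(- \frac{1}{3325}\right) + 19625 \cdot \frac{1}{615} = \frac{1}{98579600} + \frac{3925}{123} = \frac{386924930123}{12125290800}$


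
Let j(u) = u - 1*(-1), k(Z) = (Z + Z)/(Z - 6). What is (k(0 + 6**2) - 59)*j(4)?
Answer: -283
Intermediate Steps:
k(Z) = 2*Z/(-6 + Z) (k(Z) = (2*Z)/(-6 + Z) = 2*Z/(-6 + Z))
j(u) = 1 + u (j(u) = u + 1 = 1 + u)
(k(0 + 6**2) - 59)*j(4) = (2*(0 + 6**2)/(-6 + (0 + 6**2)) - 59)*(1 + 4) = (2*(0 + 36)/(-6 + (0 + 36)) - 59)*5 = (2*36/(-6 + 36) - 59)*5 = (2*36/30 - 59)*5 = (2*36*(1/30) - 59)*5 = (12/5 - 59)*5 = -283/5*5 = -283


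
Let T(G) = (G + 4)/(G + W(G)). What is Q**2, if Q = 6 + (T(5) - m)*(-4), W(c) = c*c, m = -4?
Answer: 3136/25 ≈ 125.44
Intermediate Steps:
W(c) = c**2
T(G) = (4 + G)/(G + G**2) (T(G) = (G + 4)/(G + G**2) = (4 + G)/(G + G**2))
Q = -56/5 (Q = 6 + ((4 + 5)/(5*(1 + 5)) - 1*(-4))*(-4) = 6 + ((1/5)*9/6 + 4)*(-4) = 6 + ((1/5)*(1/6)*9 + 4)*(-4) = 6 + (3/10 + 4)*(-4) = 6 + (43/10)*(-4) = 6 - 86/5 = -56/5 ≈ -11.200)
Q**2 = (-56/5)**2 = 3136/25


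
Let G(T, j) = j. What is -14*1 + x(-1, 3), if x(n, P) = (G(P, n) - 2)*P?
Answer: -23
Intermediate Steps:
x(n, P) = P*(-2 + n) (x(n, P) = (n - 2)*P = (-2 + n)*P = P*(-2 + n))
-14*1 + x(-1, 3) = -14*1 + 3*(-2 - 1) = -14 + 3*(-3) = -14 - 9 = -23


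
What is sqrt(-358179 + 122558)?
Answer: I*sqrt(235621) ≈ 485.41*I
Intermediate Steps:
sqrt(-358179 + 122558) = sqrt(-235621) = I*sqrt(235621)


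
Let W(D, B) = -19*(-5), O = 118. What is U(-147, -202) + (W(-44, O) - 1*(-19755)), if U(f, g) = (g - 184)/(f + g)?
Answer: 6928036/349 ≈ 19851.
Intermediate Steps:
W(D, B) = 95
U(f, g) = (-184 + g)/(f + g)
U(-147, -202) + (W(-44, O) - 1*(-19755)) = (-184 - 202)/(-147 - 202) + (95 - 1*(-19755)) = -386/(-349) + (95 + 19755) = -1/349*(-386) + 19850 = 386/349 + 19850 = 6928036/349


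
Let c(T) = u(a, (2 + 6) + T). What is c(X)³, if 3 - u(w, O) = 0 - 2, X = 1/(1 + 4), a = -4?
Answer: 125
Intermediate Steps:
X = ⅕ (X = 1/5 = ⅕ ≈ 0.20000)
u(w, O) = 5 (u(w, O) = 3 - (0 - 2) = 3 - 1*(-2) = 3 + 2 = 5)
c(T) = 5
c(X)³ = 5³ = 125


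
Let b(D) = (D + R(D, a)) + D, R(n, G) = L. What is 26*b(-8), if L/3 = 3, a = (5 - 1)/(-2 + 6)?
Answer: -182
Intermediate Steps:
a = 1 (a = 4/4 = 4*(¼) = 1)
L = 9 (L = 3*3 = 9)
R(n, G) = 9
b(D) = 9 + 2*D (b(D) = (D + 9) + D = (9 + D) + D = 9 + 2*D)
26*b(-8) = 26*(9 + 2*(-8)) = 26*(9 - 16) = 26*(-7) = -182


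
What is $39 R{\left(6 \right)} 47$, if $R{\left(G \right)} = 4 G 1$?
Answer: $43992$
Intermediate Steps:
$R{\left(G \right)} = 4 G$
$39 R{\left(6 \right)} 47 = 39 \cdot 4 \cdot 6 \cdot 47 = 39 \cdot 24 \cdot 47 = 936 \cdot 47 = 43992$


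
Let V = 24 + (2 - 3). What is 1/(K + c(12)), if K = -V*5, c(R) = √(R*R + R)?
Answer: -115/13069 - 2*√39/13069 ≈ -0.0097551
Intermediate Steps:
c(R) = √(R + R²) (c(R) = √(R² + R) = √(R + R²))
V = 23 (V = 24 - 1 = 23)
K = -115 (K = -23*5 = -1*115 = -115)
1/(K + c(12)) = 1/(-115 + √(12*(1 + 12))) = 1/(-115 + √(12*13)) = 1/(-115 + √156) = 1/(-115 + 2*√39)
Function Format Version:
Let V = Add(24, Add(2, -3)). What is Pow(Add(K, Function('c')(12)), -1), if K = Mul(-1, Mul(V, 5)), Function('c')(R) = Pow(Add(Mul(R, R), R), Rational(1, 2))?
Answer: Add(Rational(-115, 13069), Mul(Rational(-2, 13069), Pow(39, Rational(1, 2)))) ≈ -0.0097551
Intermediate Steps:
Function('c')(R) = Pow(Add(R, Pow(R, 2)), Rational(1, 2)) (Function('c')(R) = Pow(Add(Pow(R, 2), R), Rational(1, 2)) = Pow(Add(R, Pow(R, 2)), Rational(1, 2)))
V = 23 (V = Add(24, -1) = 23)
K = -115 (K = Mul(-1, Mul(23, 5)) = Mul(-1, 115) = -115)
Pow(Add(K, Function('c')(12)), -1) = Pow(Add(-115, Pow(Mul(12, Add(1, 12)), Rational(1, 2))), -1) = Pow(Add(-115, Pow(Mul(12, 13), Rational(1, 2))), -1) = Pow(Add(-115, Pow(156, Rational(1, 2))), -1) = Pow(Add(-115, Mul(2, Pow(39, Rational(1, 2)))), -1)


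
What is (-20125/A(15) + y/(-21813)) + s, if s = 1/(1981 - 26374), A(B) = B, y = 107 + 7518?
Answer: -238022022671/177361503 ≈ -1342.0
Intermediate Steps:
y = 7625
s = -1/24393 (s = 1/(-24393) = -1/24393 ≈ -4.0995e-5)
(-20125/A(15) + y/(-21813)) + s = (-20125/15 + 7625/(-21813)) - 1/24393 = (-20125*1/15 + 7625*(-1/21813)) - 1/24393 = (-4025/3 - 7625/21813) - 1/24393 = -9757800/7271 - 1/24393 = -238022022671/177361503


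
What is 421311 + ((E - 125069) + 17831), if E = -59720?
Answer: 254353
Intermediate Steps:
421311 + ((E - 125069) + 17831) = 421311 + ((-59720 - 125069) + 17831) = 421311 + (-184789 + 17831) = 421311 - 166958 = 254353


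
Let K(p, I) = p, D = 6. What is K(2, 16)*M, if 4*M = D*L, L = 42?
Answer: 126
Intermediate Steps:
M = 63 (M = (6*42)/4 = (1/4)*252 = 63)
K(2, 16)*M = 2*63 = 126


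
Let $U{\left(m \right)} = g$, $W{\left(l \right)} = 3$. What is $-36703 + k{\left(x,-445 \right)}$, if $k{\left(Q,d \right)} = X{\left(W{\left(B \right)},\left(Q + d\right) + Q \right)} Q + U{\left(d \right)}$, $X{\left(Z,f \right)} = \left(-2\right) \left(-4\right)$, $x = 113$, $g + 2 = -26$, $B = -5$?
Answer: $-35827$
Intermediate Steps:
$g = -28$ ($g = -2 - 26 = -28$)
$U{\left(m \right)} = -28$
$X{\left(Z,f \right)} = 8$
$k{\left(Q,d \right)} = -28 + 8 Q$ ($k{\left(Q,d \right)} = 8 Q - 28 = -28 + 8 Q$)
$-36703 + k{\left(x,-445 \right)} = -36703 + \left(-28 + 8 \cdot 113\right) = -36703 + \left(-28 + 904\right) = -36703 + 876 = -35827$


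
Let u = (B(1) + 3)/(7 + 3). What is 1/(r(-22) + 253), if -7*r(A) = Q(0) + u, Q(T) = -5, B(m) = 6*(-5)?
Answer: 10/2541 ≈ 0.0039355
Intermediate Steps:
B(m) = -30
u = -27/10 (u = (-30 + 3)/(7 + 3) = -27/10 ≈ -2.7000)
r(A) = 11/10 (r(A) = -(-5 - 27/10)/7 = -⅐*(-77/10) = 11/10)
1/(r(-22) + 253) = 1/(11/10 + 253) = 1/(2541/10) = 10/2541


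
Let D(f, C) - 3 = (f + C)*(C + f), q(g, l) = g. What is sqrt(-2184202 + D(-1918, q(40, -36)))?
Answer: sqrt(1342685) ≈ 1158.7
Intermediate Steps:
D(f, C) = 3 + (C + f)**2 (D(f, C) = 3 + (f + C)*(C + f) = 3 + (C + f)*(C + f) = 3 + (C + f)**2)
sqrt(-2184202 + D(-1918, q(40, -36))) = sqrt(-2184202 + (3 + (40 - 1918)**2)) = sqrt(-2184202 + (3 + (-1878)**2)) = sqrt(-2184202 + (3 + 3526884)) = sqrt(-2184202 + 3526887) = sqrt(1342685)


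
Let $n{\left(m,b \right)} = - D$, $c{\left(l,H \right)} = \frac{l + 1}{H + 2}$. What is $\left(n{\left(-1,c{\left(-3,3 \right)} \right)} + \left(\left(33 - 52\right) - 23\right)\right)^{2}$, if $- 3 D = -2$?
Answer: $\frac{16384}{9} \approx 1820.4$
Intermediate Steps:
$D = \frac{2}{3}$ ($D = \left(- \frac{1}{3}\right) \left(-2\right) = \frac{2}{3} \approx 0.66667$)
$c{\left(l,H \right)} = \frac{1 + l}{2 + H}$
$n{\left(m,b \right)} = - \frac{2}{3}$ ($n{\left(m,b \right)} = \left(-1\right) \frac{2}{3} = - \frac{2}{3}$)
$\left(n{\left(-1,c{\left(-3,3 \right)} \right)} + \left(\left(33 - 52\right) - 23\right)\right)^{2} = \left(- \frac{2}{3} + \left(\left(33 - 52\right) - 23\right)\right)^{2} = \left(- \frac{2}{3} - 42\right)^{2} = \left(- \frac{128}{3}\right)^{2} = \frac{16384}{9}$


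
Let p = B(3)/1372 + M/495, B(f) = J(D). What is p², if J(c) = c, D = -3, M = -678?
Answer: 96451861489/51247904400 ≈ 1.8821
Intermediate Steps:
B(f) = -3
p = -310567/226380 (p = -3/1372 - 678/495 = -3*1/1372 - 678*1/495 = -3/1372 - 226/165 = -310567/226380 ≈ -1.3719)
p² = (-310567/226380)² = 96451861489/51247904400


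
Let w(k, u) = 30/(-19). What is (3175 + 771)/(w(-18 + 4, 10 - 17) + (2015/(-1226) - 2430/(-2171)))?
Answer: -199554247204/106361695 ≈ -1876.2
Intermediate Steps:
w(k, u) = -30/19 (w(k, u) = 30*(-1/19) = -30/19)
(3175 + 771)/(w(-18 + 4, 10 - 17) + (2015/(-1226) - 2430/(-2171))) = (3175 + 771)/(-30/19 + (2015/(-1226) - 2430/(-2171))) = 3946/(-30/19 + (2015*(-1/1226) - 2430*(-1/2171))) = 3946/(-30/19 + (-2015/1226 + 2430/2171)) = 3946/(-30/19 - 1395385/2661646) = 3946/(-106361695/50571274) = 3946*(-50571274/106361695) = -199554247204/106361695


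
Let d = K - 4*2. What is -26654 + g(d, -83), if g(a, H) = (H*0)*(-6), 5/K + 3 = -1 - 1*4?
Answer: -26654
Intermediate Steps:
K = -5/8 (K = 5/(-3 + (-1 - 1*4)) = 5/(-3 + (-1 - 4)) = 5/(-3 - 5) = 5/(-8) = 5*(-⅛) = -5/8 ≈ -0.62500)
d = -69/8 (d = -5/8 - 4*2 = -5/8 - 8 = -69/8 ≈ -8.6250)
g(a, H) = 0 (g(a, H) = 0*(-6) = 0)
-26654 + g(d, -83) = -26654 + 0 = -26654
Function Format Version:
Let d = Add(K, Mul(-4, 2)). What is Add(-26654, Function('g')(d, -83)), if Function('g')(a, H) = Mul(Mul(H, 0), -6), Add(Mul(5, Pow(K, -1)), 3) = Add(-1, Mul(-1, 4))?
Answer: -26654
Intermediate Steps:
K = Rational(-5, 8) (K = Mul(5, Pow(Add(-3, Add(-1, Mul(-1, 4))), -1)) = Mul(5, Pow(Add(-3, Add(-1, -4)), -1)) = Mul(5, Pow(Add(-3, -5), -1)) = Mul(5, Pow(-8, -1)) = Mul(5, Rational(-1, 8)) = Rational(-5, 8) ≈ -0.62500)
d = Rational(-69, 8) (d = Add(Rational(-5, 8), Mul(-4, 2)) = Add(Rational(-5, 8), -8) = Rational(-69, 8) ≈ -8.6250)
Function('g')(a, H) = 0 (Function('g')(a, H) = Mul(0, -6) = 0)
Add(-26654, Function('g')(d, -83)) = Add(-26654, 0) = -26654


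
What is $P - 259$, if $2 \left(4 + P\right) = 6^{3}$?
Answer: $-155$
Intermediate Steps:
$P = 104$ ($P = -4 + \frac{6^{3}}{2} = -4 + \frac{1}{2} \cdot 216 = -4 + 108 = 104$)
$P - 259 = 104 - 259 = -155$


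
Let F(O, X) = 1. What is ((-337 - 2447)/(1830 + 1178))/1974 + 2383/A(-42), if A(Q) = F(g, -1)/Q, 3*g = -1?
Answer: -6190519301/61852 ≈ -1.0009e+5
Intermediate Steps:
g = -1/3 (g = (1/3)*(-1) = -1/3 ≈ -0.33333)
A(Q) = 1/Q
((-337 - 2447)/(1830 + 1178))/1974 + 2383/A(-42) = ((-337 - 2447)/(1830 + 1178))/1974 + 2383/(1/(-42)) = -2784/3008*(1/1974) + 2383/(-1/42) = -2784*1/3008*(1/1974) + 2383*(-42) = -87/94*1/1974 - 100086 = -29/61852 - 100086 = -6190519301/61852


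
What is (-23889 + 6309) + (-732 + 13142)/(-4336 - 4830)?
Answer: -80575345/4583 ≈ -17581.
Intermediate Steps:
(-23889 + 6309) + (-732 + 13142)/(-4336 - 4830) = -17580 + 12410/(-9166) = -17580 + 12410*(-1/9166) = -17580 - 6205/4583 = -80575345/4583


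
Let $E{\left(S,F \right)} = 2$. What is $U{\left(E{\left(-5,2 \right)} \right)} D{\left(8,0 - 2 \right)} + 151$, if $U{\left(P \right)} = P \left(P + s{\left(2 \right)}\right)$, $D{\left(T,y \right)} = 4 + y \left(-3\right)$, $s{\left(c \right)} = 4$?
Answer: $271$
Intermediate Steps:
$D{\left(T,y \right)} = 4 - 3 y$
$U{\left(P \right)} = P \left(4 + P\right)$ ($U{\left(P \right)} = P \left(P + 4\right) = P \left(4 + P\right)$)
$U{\left(E{\left(-5,2 \right)} \right)} D{\left(8,0 - 2 \right)} + 151 = 2 \left(4 + 2\right) \left(4 - 3 \left(0 - 2\right)\right) + 151 = 2 \cdot 6 \left(4 - -6\right) + 151 = 12 \left(4 + 6\right) + 151 = 12 \cdot 10 + 151 = 120 + 151 = 271$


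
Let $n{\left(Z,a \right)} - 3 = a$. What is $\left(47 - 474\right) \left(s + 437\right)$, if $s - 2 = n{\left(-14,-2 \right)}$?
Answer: $-187880$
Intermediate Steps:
$n{\left(Z,a \right)} = 3 + a$
$s = 3$ ($s = 2 + \left(3 - 2\right) = 2 + 1 = 3$)
$\left(47 - 474\right) \left(s + 437\right) = \left(47 - 474\right) \left(3 + 437\right) = \left(-427\right) 440 = -187880$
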